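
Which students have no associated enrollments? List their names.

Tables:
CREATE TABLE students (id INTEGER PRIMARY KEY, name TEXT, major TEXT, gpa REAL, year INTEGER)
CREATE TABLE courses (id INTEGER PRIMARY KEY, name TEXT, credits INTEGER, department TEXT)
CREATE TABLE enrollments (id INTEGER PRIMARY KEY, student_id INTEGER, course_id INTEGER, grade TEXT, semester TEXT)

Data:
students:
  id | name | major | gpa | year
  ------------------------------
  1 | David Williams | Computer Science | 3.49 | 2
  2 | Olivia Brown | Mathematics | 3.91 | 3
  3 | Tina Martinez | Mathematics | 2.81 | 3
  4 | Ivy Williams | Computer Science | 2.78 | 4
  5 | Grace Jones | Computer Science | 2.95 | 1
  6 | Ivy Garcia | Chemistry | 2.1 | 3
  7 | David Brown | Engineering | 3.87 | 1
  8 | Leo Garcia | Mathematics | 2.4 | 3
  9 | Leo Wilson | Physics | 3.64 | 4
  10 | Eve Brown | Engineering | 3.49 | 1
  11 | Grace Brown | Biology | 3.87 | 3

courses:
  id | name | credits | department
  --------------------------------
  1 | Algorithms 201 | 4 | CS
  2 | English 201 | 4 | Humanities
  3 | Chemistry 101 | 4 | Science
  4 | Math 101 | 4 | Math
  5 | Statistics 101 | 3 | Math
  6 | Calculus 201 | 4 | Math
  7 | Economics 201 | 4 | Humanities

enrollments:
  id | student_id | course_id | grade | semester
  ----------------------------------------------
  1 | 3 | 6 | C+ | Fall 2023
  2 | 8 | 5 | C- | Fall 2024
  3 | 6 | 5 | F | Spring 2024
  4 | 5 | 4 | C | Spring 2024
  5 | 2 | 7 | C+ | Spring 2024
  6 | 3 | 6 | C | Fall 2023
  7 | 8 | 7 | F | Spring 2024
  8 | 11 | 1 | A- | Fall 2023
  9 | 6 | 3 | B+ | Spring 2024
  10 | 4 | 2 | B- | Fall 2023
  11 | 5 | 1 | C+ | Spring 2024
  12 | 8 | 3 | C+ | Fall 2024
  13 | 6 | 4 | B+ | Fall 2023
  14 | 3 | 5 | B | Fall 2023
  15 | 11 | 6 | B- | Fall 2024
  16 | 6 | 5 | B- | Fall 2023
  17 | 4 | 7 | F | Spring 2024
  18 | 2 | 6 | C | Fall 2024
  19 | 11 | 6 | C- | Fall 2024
SELECT p.name FROM students p LEFT JOIN enrollments c ON c.student_id = p.id WHERE c.id IS NULL

Execution result:
name
David Williams
David Brown
Leo Wilson
Eve Brown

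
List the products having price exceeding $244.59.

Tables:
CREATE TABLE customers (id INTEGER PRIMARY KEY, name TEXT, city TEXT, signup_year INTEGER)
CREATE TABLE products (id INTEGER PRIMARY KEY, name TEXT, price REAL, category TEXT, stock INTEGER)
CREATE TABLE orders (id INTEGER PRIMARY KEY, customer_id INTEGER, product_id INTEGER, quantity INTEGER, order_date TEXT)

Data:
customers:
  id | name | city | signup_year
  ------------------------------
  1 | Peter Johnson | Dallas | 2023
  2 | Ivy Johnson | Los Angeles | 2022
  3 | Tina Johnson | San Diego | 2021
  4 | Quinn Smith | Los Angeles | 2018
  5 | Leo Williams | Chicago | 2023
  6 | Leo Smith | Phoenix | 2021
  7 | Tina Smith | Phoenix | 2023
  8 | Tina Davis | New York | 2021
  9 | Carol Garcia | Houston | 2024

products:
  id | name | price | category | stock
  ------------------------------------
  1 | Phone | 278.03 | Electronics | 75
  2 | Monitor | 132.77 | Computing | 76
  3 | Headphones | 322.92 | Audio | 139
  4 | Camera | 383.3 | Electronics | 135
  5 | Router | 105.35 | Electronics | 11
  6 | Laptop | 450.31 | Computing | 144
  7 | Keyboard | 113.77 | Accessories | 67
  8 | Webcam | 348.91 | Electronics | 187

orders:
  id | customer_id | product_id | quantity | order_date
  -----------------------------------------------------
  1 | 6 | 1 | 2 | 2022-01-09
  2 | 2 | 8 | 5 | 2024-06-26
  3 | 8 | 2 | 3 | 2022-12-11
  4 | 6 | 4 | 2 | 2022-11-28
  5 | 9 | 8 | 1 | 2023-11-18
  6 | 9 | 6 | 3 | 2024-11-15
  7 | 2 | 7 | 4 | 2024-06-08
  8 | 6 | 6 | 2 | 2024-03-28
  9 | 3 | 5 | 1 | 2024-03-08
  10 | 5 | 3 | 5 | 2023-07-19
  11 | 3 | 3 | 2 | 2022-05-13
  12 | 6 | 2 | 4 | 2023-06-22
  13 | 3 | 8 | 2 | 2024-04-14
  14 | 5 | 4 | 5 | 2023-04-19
SELECT name, price FROM products WHERE price > 244.59

Execution result:
name | price
Phone | 278.03
Headphones | 322.92
Camera | 383.30
Laptop | 450.31
Webcam | 348.91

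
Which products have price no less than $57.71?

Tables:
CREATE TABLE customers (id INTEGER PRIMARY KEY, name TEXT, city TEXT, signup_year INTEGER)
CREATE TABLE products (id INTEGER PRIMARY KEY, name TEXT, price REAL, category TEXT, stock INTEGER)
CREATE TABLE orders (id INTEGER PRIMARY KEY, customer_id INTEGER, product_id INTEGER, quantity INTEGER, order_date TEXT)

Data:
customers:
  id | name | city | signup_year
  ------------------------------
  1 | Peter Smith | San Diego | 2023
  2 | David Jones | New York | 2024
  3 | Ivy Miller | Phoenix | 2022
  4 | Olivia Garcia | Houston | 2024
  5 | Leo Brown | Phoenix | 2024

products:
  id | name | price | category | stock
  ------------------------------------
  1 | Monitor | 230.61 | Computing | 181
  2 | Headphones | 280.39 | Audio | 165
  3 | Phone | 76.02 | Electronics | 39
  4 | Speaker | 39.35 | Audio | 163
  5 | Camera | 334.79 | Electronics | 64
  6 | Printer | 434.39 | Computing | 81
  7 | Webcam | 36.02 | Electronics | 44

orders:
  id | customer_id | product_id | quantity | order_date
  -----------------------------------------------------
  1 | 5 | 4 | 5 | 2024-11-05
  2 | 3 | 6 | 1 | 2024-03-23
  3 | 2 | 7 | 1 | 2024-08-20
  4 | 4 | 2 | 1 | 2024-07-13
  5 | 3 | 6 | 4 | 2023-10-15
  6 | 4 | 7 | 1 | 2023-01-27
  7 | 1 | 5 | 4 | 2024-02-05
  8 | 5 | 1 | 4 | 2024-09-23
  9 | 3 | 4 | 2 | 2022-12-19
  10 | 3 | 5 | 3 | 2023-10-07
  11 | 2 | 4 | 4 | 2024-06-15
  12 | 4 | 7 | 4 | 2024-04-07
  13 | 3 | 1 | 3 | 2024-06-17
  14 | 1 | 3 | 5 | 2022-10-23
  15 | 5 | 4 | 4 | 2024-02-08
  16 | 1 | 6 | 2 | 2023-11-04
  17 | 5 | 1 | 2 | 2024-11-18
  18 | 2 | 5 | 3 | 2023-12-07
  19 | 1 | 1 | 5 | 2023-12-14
SELECT name, price FROM products WHERE price >= 57.71

Execution result:
name | price
Monitor | 230.61
Headphones | 280.39
Phone | 76.02
Camera | 334.79
Printer | 434.39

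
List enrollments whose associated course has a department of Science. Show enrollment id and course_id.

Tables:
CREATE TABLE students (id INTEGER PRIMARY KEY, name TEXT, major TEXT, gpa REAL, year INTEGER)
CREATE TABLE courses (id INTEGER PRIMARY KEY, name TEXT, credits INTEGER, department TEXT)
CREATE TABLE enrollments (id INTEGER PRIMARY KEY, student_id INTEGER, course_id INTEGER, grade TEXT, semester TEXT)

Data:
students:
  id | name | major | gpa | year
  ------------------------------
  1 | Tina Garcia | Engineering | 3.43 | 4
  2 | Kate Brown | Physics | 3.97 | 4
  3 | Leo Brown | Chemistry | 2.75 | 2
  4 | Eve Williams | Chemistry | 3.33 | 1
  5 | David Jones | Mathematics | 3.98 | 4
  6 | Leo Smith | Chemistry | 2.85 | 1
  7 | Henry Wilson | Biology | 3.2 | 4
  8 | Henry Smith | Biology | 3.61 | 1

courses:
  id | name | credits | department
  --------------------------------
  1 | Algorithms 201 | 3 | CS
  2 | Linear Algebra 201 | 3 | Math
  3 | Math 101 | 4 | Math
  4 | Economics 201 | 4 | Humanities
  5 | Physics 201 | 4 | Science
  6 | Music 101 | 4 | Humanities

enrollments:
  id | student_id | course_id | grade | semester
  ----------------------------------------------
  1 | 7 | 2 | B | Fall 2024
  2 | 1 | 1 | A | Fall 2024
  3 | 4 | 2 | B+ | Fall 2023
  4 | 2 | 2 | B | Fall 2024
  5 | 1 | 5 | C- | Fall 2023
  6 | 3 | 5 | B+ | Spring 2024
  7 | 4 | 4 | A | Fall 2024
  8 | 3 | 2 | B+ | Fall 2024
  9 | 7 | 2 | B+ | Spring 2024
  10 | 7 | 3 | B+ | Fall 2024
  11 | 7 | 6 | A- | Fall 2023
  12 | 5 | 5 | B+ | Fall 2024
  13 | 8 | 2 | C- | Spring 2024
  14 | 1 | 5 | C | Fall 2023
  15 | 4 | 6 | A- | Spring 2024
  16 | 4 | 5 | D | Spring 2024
SELECT id, course_id FROM enrollments WHERE course_id IN (SELECT id FROM courses WHERE department = 'Science')

Execution result:
id | course_id
5 | 5
6 | 5
12 | 5
14 | 5
16 | 5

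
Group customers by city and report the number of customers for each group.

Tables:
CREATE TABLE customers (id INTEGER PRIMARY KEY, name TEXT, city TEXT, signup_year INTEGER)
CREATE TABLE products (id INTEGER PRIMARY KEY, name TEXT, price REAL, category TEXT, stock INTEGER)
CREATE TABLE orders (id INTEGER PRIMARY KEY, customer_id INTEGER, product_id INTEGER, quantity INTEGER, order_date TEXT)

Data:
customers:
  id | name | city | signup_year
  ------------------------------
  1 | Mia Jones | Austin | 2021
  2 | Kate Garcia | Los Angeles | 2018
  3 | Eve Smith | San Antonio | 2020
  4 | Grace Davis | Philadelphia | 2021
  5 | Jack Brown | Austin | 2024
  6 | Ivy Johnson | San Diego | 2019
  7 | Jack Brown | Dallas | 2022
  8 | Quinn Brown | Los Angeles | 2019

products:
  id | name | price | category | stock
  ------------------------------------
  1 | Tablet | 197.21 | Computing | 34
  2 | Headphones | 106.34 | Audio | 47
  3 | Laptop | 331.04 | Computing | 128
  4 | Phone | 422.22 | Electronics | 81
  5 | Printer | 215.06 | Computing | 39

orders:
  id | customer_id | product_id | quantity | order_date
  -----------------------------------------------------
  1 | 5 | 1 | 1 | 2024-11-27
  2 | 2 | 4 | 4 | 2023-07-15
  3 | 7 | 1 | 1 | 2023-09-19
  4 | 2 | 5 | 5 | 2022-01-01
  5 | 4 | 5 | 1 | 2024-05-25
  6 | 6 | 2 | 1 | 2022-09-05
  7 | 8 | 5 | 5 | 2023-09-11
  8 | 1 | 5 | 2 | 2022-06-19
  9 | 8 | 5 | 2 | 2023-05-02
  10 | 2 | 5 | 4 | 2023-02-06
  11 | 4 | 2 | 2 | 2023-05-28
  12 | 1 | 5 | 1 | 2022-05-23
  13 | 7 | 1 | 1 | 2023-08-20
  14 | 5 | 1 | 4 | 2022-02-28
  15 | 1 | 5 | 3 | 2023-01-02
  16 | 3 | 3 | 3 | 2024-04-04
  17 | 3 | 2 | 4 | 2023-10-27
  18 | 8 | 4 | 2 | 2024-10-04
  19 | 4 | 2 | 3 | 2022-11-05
SELECT city, COUNT(*) AS n FROM customers GROUP BY city

Execution result:
city | n
Austin | 2
Dallas | 1
Los Angeles | 2
Philadelphia | 1
San Antonio | 1
San Diego | 1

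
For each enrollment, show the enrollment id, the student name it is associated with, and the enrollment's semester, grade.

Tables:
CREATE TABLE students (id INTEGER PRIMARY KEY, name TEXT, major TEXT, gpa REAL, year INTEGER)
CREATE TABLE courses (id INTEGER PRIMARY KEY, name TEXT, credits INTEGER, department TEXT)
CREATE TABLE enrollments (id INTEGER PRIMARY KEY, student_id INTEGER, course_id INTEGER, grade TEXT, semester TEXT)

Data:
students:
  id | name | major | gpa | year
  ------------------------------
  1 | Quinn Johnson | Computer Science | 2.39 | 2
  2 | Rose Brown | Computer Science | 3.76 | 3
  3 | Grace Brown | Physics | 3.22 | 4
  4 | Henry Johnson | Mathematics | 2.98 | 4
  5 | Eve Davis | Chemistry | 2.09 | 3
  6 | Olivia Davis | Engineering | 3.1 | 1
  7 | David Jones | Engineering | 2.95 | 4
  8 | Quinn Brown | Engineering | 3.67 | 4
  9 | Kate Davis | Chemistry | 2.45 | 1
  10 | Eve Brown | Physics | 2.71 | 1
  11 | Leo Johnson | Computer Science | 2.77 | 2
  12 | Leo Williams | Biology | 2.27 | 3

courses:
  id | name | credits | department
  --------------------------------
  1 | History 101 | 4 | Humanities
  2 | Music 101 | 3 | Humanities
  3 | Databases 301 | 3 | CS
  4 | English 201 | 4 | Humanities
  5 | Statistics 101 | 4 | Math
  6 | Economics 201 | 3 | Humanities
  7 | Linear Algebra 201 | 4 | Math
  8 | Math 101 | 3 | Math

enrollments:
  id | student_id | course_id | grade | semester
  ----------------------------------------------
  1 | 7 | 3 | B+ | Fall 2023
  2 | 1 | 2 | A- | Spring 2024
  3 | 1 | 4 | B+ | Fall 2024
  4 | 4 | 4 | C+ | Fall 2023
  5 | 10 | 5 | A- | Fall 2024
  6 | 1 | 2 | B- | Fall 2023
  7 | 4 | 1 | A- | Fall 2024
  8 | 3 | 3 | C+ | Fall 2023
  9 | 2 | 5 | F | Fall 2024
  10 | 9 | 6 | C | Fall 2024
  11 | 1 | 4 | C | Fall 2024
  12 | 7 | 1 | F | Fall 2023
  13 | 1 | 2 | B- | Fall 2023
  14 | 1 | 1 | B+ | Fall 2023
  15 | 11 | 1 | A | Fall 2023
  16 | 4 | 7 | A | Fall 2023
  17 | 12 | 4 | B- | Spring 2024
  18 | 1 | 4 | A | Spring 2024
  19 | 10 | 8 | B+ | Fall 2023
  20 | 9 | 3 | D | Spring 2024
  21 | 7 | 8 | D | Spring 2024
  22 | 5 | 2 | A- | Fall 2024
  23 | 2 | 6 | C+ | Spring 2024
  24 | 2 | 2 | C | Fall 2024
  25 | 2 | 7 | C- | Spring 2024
SELECT c.id, p.name AS student, c.semester, c.grade FROM enrollments c JOIN students p ON c.student_id = p.id

Execution result:
id | student | semester | grade
1 | David Jones | Fall 2023 | B+
2 | Quinn Johnson | Spring 2024 | A-
3 | Quinn Johnson | Fall 2024 | B+
4 | Henry Johnson | Fall 2023 | C+
5 | Eve Brown | Fall 2024 | A-
6 | Quinn Johnson | Fall 2023 | B-
7 | Henry Johnson | Fall 2024 | A-
8 | Grace Brown | Fall 2023 | C+
9 | Rose Brown | Fall 2024 | F
10 | Kate Davis | Fall 2024 | C
11 | Quinn Johnson | Fall 2024 | C
12 | David Jones | Fall 2023 | F
13 | Quinn Johnson | Fall 2023 | B-
14 | Quinn Johnson | Fall 2023 | B+
15 | Leo Johnson | Fall 2023 | A
16 | Henry Johnson | Fall 2023 | A
17 | Leo Williams | Spring 2024 | B-
18 | Quinn Johnson | Spring 2024 | A
19 | Eve Brown | Fall 2023 | B+
20 | Kate Davis | Spring 2024 | D
21 | David Jones | Spring 2024 | D
22 | Eve Davis | Fall 2024 | A-
23 | Rose Brown | Spring 2024 | C+
24 | Rose Brown | Fall 2024 | C
25 | Rose Brown | Spring 2024 | C-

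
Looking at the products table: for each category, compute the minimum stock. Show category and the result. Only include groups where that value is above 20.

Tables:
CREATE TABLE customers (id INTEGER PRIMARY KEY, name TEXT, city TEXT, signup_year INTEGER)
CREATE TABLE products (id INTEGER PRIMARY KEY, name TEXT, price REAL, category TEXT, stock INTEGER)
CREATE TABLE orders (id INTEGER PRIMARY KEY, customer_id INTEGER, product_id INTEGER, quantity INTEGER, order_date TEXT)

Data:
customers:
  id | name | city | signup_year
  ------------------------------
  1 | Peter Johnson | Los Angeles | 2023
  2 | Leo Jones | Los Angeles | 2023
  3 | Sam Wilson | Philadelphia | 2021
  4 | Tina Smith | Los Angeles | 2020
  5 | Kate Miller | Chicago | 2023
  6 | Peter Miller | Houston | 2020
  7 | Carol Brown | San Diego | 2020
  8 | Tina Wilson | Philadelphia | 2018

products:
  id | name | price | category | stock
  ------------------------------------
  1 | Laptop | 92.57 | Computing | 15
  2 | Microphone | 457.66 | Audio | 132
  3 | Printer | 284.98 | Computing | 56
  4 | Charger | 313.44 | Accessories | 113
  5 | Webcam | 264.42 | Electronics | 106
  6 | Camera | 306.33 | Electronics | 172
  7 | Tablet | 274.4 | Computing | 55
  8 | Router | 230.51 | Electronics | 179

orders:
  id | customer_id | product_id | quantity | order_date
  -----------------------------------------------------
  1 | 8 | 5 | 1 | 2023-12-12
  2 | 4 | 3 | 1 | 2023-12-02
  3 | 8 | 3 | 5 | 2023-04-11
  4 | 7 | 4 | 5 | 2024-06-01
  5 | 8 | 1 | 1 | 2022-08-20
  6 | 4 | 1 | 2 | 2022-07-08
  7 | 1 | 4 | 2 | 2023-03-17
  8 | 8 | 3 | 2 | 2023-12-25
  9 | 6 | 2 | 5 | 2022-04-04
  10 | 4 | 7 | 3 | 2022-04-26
SELECT category, MIN(stock) AS min_stock FROM products GROUP BY category HAVING MIN(stock) > 20

Execution result:
category | min_stock
Accessories | 113
Audio | 132
Electronics | 106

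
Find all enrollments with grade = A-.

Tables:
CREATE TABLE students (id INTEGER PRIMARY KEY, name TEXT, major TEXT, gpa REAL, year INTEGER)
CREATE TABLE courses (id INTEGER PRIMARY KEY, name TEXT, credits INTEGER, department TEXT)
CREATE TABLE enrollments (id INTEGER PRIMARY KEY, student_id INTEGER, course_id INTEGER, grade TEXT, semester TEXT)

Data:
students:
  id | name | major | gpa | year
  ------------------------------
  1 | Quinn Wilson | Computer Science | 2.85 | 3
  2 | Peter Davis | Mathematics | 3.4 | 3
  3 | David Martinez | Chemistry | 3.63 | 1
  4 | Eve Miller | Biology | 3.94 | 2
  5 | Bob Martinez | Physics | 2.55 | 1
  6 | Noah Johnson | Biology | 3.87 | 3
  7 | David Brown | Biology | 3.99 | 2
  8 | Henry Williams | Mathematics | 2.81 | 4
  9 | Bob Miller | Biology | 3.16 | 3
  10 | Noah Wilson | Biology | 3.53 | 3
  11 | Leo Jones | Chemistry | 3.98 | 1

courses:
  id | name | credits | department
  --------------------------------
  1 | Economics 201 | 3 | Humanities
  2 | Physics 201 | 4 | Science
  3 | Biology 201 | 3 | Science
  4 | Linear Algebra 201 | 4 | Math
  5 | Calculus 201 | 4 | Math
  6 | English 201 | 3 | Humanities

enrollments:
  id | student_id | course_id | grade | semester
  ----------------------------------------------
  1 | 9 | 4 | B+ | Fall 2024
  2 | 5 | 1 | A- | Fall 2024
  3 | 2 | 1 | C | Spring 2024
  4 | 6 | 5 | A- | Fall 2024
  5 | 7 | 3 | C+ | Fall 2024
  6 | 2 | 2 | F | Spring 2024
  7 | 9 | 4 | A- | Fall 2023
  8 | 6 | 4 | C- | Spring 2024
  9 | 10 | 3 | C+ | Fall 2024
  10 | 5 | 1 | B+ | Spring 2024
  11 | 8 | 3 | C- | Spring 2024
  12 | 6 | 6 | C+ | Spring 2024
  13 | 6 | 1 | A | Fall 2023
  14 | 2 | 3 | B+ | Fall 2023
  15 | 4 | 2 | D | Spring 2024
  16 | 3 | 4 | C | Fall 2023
SELECT id, grade FROM enrollments WHERE grade = 'A-'

Execution result:
id | grade
2 | A-
4 | A-
7 | A-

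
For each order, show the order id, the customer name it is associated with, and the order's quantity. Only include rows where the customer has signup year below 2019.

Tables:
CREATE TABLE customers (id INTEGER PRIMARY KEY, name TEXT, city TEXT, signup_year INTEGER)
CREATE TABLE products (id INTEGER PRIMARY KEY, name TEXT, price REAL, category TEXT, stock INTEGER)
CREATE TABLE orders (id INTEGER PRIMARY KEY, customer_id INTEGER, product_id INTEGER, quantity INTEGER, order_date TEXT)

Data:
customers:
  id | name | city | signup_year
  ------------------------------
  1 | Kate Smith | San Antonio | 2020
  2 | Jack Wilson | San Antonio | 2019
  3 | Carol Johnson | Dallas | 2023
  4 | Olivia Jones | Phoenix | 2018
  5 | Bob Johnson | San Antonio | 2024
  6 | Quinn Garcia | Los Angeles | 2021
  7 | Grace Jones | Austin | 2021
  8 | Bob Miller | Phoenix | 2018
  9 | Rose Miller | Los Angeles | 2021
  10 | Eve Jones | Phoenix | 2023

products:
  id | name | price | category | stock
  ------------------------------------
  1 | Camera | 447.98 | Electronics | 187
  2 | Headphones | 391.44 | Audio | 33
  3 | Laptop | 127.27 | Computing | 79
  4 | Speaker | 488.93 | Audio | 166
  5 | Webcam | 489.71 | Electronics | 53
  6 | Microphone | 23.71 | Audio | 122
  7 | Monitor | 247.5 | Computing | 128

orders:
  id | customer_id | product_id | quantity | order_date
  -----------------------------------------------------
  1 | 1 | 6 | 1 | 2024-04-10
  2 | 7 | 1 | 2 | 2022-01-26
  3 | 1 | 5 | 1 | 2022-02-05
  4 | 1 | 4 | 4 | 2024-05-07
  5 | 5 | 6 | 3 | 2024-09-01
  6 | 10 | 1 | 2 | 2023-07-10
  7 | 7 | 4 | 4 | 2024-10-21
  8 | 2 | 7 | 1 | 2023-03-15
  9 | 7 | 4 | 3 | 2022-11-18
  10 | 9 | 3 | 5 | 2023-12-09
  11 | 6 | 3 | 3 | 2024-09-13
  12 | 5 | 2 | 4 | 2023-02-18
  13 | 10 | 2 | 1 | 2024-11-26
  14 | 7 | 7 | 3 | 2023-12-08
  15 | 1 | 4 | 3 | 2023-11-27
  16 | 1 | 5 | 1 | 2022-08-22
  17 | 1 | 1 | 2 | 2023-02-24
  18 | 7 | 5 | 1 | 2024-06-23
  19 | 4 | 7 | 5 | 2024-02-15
SELECT c.id, p.name AS customer, c.quantity FROM orders c JOIN customers p ON c.customer_id = p.id WHERE p.signup_year < 2019

Execution result:
id | customer | quantity
19 | Olivia Jones | 5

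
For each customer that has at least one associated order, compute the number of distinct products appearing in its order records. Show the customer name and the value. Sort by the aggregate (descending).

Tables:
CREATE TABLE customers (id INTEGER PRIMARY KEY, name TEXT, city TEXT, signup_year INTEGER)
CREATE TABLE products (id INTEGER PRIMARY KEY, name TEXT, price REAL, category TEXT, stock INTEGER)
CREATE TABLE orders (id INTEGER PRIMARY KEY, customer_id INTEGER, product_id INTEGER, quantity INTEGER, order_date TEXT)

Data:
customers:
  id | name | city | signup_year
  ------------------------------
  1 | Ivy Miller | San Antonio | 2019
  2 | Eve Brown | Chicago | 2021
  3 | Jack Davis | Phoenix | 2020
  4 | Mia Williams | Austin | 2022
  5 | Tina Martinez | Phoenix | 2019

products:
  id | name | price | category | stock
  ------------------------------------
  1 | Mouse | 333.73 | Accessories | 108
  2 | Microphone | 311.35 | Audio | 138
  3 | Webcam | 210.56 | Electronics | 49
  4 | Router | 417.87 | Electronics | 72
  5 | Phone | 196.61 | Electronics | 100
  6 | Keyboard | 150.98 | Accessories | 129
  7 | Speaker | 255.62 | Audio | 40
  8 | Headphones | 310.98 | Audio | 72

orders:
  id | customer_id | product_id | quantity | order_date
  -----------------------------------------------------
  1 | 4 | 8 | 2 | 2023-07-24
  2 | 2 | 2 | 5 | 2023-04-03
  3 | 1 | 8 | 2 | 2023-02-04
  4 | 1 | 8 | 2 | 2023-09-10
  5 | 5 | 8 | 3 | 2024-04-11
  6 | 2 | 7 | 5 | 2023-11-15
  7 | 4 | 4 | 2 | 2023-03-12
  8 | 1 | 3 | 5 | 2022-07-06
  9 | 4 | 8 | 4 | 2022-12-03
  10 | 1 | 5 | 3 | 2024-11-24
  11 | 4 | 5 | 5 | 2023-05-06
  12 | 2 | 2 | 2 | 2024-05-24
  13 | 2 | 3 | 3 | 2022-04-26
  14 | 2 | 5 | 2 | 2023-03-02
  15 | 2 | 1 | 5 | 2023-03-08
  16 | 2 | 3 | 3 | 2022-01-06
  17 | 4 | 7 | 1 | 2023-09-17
SELECT p.name, COUNT(DISTINCT c.product_id) AS distinct_product_count FROM orders c JOIN customers p ON c.customer_id = p.id GROUP BY p.id, p.name ORDER BY distinct_product_count DESC

Execution result:
name | distinct_product_count
Eve Brown | 5
Mia Williams | 4
Ivy Miller | 3
Tina Martinez | 1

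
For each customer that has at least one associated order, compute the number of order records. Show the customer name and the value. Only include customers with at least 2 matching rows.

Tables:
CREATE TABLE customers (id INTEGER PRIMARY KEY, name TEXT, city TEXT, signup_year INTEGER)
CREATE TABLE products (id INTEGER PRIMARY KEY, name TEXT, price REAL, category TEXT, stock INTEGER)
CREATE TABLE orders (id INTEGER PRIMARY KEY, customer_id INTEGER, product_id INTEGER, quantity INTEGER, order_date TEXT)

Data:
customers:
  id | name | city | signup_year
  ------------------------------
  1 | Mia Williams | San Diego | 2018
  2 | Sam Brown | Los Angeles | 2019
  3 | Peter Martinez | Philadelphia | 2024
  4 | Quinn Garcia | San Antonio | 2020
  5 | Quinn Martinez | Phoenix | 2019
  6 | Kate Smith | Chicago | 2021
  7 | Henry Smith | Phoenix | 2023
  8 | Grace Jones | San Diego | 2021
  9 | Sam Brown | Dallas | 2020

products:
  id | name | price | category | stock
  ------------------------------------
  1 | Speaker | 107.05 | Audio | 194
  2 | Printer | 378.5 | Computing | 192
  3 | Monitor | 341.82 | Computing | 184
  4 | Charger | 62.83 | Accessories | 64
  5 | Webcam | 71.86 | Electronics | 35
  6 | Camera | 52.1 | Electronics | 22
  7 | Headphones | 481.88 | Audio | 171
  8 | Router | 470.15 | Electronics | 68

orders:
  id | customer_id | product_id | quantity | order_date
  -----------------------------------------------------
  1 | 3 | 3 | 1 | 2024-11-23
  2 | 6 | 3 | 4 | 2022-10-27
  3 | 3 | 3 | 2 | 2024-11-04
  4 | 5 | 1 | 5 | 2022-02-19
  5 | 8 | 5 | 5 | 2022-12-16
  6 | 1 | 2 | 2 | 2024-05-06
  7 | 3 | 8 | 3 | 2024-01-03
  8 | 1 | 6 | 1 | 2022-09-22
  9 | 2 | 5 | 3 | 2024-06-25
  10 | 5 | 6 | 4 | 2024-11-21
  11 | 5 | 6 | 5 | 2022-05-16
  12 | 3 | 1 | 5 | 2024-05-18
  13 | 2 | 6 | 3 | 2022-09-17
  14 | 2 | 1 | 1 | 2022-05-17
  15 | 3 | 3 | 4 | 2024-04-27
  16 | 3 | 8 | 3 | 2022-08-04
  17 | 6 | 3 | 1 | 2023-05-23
SELECT p.name, COUNT(*) AS n FROM orders c JOIN customers p ON c.customer_id = p.id GROUP BY p.id, p.name HAVING COUNT(*) >= 2

Execution result:
name | n
Mia Williams | 2
Sam Brown | 3
Peter Martinez | 6
Quinn Martinez | 3
Kate Smith | 2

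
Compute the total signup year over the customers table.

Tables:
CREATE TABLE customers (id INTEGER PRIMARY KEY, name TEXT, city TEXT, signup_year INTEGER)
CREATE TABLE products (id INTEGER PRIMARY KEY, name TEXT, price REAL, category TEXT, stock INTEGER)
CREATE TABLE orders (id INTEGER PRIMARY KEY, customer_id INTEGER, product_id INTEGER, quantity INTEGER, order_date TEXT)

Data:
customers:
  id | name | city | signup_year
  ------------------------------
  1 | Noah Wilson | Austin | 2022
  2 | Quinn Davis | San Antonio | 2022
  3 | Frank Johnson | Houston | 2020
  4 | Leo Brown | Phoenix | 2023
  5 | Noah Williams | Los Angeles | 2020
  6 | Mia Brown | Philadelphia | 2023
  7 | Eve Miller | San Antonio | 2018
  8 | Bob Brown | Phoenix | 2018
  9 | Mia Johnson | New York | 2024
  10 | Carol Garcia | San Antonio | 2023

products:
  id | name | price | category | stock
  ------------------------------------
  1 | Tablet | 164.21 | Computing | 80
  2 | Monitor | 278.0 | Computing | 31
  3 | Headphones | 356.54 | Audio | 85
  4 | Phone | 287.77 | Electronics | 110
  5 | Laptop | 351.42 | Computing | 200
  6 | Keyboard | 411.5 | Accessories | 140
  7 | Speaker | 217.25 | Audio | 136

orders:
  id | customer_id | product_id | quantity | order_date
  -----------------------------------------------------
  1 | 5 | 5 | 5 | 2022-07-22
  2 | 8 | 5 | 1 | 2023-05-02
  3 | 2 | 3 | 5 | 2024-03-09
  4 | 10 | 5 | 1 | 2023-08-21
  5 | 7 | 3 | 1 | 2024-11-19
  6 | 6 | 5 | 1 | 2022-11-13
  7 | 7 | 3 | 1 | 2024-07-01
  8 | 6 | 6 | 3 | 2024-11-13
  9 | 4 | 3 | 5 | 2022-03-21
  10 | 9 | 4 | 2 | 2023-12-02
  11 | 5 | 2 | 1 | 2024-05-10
SELECT SUM(signup_year) FROM customers

Execution result:
20213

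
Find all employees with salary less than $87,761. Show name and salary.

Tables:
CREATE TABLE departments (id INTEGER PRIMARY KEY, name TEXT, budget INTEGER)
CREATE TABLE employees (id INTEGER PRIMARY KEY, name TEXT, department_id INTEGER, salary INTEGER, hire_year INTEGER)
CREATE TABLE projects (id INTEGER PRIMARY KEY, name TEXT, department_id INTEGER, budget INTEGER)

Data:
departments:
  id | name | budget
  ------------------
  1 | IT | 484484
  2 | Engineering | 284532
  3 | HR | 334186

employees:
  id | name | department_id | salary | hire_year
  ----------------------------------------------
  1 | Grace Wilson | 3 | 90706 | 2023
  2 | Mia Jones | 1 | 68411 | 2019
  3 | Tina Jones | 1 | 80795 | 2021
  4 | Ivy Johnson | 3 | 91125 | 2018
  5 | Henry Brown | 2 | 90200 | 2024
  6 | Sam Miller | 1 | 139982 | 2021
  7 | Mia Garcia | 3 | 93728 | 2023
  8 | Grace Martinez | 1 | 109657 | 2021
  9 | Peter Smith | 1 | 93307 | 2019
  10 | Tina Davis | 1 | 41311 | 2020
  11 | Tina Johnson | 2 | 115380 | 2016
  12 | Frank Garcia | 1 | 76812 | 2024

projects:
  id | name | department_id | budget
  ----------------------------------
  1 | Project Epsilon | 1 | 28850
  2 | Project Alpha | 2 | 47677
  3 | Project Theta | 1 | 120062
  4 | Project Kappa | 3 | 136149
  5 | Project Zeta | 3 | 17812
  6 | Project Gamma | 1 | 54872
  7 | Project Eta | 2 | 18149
SELECT name, salary FROM employees WHERE salary < 87761

Execution result:
name | salary
Mia Jones | 68411
Tina Jones | 80795
Tina Davis | 41311
Frank Garcia | 76812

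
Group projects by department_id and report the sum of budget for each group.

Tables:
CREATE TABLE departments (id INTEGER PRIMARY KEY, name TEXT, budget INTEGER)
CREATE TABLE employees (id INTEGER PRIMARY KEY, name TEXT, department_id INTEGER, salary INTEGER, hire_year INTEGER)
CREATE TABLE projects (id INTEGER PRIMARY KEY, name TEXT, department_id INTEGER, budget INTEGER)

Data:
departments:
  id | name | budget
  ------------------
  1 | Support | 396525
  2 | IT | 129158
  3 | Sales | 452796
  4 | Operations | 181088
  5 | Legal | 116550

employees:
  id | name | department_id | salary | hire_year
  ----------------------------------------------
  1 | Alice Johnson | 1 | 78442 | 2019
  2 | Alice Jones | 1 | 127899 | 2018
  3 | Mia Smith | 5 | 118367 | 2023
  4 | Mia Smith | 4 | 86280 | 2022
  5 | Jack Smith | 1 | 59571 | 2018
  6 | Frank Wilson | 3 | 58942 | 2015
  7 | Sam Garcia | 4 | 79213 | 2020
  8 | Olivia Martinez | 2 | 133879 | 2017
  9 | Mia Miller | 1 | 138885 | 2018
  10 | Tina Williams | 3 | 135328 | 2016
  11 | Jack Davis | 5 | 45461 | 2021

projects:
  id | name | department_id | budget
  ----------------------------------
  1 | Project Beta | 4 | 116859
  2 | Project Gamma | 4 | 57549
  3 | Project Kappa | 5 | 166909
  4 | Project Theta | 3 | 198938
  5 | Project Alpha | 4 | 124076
SELECT department_id, SUM(budget) AS sum_budget FROM projects GROUP BY department_id

Execution result:
department_id | sum_budget
3 | 198938
4 | 298484
5 | 166909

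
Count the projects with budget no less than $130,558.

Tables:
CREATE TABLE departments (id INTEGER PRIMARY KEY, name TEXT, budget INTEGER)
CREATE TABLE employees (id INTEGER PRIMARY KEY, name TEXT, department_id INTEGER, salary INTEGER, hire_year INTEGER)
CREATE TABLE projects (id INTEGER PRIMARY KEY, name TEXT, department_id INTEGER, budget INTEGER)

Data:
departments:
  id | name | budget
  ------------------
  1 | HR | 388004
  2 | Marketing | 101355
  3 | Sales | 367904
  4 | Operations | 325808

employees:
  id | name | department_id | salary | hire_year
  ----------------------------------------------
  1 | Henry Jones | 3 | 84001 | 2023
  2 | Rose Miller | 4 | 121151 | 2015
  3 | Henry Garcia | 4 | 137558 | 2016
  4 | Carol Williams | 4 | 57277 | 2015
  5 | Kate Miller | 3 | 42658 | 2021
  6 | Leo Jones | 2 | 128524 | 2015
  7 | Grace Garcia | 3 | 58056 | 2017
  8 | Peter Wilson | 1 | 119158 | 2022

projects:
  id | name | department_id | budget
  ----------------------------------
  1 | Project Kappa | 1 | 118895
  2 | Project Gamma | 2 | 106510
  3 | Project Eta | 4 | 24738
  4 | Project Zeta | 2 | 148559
SELECT COUNT(*) FROM projects WHERE budget >= 130558

Execution result:
1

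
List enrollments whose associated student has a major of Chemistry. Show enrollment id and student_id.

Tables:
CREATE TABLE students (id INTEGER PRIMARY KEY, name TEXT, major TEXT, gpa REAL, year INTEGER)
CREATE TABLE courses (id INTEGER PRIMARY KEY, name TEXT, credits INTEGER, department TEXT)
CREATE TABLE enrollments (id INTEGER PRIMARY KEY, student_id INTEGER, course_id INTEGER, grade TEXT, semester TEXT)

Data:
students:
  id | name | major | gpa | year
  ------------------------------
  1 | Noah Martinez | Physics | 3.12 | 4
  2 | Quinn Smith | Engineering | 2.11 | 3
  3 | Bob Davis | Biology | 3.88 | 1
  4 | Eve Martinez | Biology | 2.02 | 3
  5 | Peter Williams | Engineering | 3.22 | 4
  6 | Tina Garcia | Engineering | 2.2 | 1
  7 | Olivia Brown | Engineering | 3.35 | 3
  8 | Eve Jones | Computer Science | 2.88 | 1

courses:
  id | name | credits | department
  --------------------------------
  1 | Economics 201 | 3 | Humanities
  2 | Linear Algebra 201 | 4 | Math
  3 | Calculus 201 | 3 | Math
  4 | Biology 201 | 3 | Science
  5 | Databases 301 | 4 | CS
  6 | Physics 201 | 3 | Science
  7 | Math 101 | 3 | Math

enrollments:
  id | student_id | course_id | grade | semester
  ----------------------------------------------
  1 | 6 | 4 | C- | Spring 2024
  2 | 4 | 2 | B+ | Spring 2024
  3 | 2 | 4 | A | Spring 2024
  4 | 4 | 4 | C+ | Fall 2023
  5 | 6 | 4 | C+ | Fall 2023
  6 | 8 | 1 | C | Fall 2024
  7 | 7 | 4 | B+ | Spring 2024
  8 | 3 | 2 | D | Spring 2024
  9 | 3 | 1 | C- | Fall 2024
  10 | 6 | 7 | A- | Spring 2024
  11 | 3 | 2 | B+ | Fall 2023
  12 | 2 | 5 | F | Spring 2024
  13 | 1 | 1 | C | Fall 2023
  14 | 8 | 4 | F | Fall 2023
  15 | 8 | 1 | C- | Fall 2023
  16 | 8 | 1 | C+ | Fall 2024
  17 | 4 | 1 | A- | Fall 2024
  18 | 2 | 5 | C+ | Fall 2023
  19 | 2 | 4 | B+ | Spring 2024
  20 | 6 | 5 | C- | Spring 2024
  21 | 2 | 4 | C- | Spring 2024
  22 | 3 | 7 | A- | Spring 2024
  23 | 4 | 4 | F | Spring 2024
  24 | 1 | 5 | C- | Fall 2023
SELECT id, student_id FROM enrollments WHERE student_id IN (SELECT id FROM students WHERE major = 'Chemistry')

Execution result:
(no rows)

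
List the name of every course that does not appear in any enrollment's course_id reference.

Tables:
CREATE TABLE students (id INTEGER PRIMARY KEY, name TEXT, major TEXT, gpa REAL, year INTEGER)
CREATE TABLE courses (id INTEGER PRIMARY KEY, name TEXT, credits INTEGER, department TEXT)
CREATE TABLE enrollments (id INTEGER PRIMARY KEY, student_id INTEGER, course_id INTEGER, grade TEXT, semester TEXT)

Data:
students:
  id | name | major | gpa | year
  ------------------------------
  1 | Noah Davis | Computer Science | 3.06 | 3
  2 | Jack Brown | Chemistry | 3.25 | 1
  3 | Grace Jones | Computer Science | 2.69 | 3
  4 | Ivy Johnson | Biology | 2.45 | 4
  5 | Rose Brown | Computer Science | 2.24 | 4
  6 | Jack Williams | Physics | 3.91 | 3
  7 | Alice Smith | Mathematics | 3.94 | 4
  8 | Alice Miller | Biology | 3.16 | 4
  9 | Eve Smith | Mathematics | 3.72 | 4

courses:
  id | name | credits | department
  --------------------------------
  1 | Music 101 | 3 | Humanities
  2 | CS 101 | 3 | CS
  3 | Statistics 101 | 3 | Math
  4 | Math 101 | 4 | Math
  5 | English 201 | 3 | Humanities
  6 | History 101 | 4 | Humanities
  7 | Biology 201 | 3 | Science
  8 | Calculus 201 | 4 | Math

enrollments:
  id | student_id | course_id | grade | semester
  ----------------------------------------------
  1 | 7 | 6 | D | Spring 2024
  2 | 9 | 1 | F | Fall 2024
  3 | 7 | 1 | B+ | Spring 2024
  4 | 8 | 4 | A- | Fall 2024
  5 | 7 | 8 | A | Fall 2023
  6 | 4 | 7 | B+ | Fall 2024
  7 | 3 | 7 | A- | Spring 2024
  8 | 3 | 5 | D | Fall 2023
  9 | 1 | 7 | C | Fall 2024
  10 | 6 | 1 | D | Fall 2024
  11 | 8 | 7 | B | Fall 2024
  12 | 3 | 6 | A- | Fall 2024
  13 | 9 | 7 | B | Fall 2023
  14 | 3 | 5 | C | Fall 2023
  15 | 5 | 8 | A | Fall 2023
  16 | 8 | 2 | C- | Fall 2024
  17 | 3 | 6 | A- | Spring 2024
SELECT p.name FROM courses p LEFT JOIN enrollments c ON c.course_id = p.id WHERE c.id IS NULL

Execution result:
Statistics 101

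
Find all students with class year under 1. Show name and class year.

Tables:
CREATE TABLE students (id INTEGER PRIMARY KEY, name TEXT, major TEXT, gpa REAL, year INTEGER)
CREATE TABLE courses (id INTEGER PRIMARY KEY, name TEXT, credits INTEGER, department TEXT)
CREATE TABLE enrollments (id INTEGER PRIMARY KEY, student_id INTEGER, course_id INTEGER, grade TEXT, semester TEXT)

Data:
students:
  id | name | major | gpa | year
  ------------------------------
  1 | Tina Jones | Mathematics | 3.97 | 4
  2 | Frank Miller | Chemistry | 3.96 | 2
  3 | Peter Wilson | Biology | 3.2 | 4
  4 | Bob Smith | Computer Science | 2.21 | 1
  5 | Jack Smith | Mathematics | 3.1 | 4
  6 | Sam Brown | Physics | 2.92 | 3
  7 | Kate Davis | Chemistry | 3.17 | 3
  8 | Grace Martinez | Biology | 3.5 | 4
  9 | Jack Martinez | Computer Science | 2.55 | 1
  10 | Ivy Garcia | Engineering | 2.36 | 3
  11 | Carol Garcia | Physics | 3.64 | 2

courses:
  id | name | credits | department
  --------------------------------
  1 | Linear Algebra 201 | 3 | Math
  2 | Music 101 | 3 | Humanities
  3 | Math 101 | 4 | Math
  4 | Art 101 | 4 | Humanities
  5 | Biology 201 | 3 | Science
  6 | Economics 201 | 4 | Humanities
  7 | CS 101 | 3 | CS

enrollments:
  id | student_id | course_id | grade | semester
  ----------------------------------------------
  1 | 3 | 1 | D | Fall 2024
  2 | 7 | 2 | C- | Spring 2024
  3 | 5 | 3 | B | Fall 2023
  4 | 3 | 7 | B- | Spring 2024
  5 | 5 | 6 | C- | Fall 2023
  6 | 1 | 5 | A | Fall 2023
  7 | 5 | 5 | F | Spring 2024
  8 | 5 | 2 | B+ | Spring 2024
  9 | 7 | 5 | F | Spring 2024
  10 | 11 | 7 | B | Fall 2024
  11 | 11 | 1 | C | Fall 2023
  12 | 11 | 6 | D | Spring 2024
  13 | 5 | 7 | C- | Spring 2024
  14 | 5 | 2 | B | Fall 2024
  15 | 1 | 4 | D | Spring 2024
SELECT name, year FROM students WHERE year < 1

Execution result:
(no rows)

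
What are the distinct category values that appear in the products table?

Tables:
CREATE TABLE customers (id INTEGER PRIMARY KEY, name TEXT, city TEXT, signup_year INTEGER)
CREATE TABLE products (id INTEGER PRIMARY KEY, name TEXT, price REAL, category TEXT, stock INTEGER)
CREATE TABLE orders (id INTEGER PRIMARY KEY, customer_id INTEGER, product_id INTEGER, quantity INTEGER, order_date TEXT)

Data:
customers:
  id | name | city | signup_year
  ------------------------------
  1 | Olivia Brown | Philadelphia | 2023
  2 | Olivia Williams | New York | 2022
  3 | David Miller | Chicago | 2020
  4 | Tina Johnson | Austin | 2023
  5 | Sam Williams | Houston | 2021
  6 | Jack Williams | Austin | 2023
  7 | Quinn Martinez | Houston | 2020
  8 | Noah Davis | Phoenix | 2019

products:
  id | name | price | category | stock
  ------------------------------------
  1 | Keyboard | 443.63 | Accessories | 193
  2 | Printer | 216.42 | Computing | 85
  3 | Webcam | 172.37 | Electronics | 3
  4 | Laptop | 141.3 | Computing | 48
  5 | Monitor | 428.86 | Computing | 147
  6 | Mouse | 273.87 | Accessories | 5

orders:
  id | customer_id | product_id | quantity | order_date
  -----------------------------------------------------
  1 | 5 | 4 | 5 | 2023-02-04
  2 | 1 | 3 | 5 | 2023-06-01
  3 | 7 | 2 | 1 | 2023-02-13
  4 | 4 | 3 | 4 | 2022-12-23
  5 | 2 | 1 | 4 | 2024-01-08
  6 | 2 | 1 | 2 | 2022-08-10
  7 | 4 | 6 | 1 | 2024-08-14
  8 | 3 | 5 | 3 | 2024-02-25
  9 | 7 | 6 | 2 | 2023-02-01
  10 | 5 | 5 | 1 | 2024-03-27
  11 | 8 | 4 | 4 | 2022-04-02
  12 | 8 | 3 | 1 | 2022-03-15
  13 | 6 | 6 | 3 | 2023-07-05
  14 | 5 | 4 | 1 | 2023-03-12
SELECT DISTINCT category FROM products

Execution result:
category
Accessories
Computing
Electronics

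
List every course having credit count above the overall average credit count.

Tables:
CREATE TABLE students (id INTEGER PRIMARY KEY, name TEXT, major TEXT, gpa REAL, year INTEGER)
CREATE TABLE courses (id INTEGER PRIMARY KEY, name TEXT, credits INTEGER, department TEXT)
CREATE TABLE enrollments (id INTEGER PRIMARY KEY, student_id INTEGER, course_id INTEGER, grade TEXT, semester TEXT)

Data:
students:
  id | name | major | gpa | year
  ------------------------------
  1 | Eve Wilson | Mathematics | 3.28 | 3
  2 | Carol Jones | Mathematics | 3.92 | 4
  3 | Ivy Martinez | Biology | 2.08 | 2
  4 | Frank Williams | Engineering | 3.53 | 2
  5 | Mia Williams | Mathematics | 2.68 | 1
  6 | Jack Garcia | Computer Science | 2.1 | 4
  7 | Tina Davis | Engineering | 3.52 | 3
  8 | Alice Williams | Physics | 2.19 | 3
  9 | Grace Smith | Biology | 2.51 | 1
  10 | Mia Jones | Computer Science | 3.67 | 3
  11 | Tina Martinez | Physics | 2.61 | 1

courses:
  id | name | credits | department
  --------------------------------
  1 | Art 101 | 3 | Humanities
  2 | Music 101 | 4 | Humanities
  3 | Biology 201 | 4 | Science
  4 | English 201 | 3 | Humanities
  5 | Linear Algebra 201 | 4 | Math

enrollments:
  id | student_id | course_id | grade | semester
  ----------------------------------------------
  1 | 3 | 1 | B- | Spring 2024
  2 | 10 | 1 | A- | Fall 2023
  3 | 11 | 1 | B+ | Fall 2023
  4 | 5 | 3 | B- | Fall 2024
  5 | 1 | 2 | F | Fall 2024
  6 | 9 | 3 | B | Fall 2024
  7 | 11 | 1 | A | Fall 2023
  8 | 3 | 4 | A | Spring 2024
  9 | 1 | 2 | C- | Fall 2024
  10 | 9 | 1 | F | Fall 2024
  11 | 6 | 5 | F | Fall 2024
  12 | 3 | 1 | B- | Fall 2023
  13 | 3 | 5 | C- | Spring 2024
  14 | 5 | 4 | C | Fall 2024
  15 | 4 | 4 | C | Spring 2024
SELECT name, credits FROM courses WHERE credits > (SELECT AVG(credits) FROM courses)

Execution result:
name | credits
Music 101 | 4
Biology 201 | 4
Linear Algebra 201 | 4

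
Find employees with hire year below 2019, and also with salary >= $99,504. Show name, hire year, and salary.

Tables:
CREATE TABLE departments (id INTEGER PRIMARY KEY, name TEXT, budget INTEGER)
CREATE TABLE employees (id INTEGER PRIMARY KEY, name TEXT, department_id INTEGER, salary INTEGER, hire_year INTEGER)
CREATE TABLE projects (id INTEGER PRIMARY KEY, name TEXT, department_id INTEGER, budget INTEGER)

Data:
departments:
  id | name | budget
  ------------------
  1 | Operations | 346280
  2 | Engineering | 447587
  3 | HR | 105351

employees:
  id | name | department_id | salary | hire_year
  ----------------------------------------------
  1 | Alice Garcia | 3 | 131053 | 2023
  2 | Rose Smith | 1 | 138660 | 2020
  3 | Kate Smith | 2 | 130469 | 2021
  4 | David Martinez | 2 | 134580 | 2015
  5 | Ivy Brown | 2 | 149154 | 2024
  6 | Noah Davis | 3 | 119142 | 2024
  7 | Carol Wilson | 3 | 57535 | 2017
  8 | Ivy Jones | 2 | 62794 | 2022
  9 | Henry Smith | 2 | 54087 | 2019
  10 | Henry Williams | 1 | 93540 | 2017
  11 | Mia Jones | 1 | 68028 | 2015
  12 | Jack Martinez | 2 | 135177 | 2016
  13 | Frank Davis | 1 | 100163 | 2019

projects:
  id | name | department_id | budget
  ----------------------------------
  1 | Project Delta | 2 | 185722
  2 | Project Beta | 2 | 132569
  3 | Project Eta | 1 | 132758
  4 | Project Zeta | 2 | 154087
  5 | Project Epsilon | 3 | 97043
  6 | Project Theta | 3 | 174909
SELECT name, hire_year, salary FROM employees WHERE hire_year < 2019 AND salary >= 99504

Execution result:
name | hire_year | salary
David Martinez | 2015 | 134580
Jack Martinez | 2016 | 135177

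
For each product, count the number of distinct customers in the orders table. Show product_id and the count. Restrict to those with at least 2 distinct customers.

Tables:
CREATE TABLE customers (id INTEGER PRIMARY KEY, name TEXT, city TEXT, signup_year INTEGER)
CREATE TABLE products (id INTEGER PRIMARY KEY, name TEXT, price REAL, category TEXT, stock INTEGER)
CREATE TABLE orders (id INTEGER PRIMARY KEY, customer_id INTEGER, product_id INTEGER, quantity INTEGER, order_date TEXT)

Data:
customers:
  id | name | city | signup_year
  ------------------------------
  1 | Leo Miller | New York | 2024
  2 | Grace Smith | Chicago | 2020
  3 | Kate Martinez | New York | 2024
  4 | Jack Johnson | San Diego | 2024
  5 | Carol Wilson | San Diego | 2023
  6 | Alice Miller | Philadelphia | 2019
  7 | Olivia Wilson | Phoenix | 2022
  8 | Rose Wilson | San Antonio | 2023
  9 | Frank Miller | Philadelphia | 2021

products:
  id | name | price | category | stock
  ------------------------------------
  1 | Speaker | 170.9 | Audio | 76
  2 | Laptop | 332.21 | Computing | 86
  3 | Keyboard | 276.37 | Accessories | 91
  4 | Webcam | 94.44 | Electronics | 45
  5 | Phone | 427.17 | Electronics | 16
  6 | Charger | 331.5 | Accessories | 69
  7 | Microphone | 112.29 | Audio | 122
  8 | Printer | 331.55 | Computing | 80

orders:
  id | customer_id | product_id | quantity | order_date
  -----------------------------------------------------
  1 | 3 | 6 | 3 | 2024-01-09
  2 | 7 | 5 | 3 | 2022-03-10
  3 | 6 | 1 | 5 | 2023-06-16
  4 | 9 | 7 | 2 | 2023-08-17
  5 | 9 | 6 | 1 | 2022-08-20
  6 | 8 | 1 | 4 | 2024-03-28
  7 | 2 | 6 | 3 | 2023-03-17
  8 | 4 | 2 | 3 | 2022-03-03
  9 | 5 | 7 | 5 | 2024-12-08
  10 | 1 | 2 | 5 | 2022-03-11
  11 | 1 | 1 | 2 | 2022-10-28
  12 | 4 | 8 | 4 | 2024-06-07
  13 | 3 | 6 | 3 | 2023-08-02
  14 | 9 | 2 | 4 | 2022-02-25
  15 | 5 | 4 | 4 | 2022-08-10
SELECT product_id, COUNT(DISTINCT customer_id) AS distinct_customer_count FROM orders GROUP BY product_id HAVING COUNT(DISTINCT customer_id) >= 2

Execution result:
product_id | distinct_customer_count
1 | 3
2 | 3
6 | 3
7 | 2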